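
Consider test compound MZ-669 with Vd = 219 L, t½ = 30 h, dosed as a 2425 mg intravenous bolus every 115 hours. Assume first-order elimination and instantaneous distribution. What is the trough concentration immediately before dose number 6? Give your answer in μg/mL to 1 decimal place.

f = (1/2)^(τ/t½) = (1/2)^(115/30) ≈ 0.0702.
C₀ = D/Vd = 2425/219 ≈ 11.073 μg/mL.
Before the 6th dose, 5 doses have been given. Superposition: Cmin = C₀·(f + f² + … + f^5).
≈ 11.073 × (0.0702 + 0.0049 + 0.0003 + 0.0000 + 0.0000) ≈ 11.073 × 0.0754 ≈ 0.835 μg/mL.

0.8 μg/mL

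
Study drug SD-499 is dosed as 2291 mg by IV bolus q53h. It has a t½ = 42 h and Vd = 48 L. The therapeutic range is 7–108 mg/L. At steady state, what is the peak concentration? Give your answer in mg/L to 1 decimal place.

Over one 53-h interval, 53/42 ≈ 1.2619 half-lives elapse, leaving f ≈ 0.4170 of each dose.
At steady state, accumulation factor R = 1/(1 − e^(−kτ)) ≈ 1.7153.
Single-dose peak C₀ = D/Vd = 2291/48 ≈ 47.729 mg/L.
Steady-state peak Cmax,ss = C₀·R ≈ 47.729 × 1.7153 ≈ 81.870 mg/L.
Peak 81.9 mg/L vs MTC 108 mg/L: below toxic threshold.

81.9 mg/L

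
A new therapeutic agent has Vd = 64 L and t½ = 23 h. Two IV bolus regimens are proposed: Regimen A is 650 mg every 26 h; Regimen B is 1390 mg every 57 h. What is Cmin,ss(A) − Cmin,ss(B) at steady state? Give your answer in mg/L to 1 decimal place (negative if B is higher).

Regimen A: f = (1/2)^(26/23) ≈ 0.4568; Cmin,ss = (650/64)·f/(1−f) ≈ 8.541 mg/L.
Regimen B: f = (1/2)^(57/23) ≈ 0.1795; Cmin,ss = (1390/64)·f/(1−f) ≈ 4.751 mg/L.
Difference ≈ 8.541 − 4.751 ≈ 3.790 mg/L.

3.8 mg/L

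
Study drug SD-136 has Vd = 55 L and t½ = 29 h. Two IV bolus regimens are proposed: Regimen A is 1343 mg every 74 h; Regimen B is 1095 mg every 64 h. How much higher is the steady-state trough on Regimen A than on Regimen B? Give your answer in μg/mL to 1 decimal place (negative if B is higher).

-0.5 μg/mL

Regimen A: f = (1/2)^(74/29) ≈ 0.1706; Cmin,ss = (1343/55)·f/(1−f) ≈ 5.023 μg/mL.
Regimen B: f = (1/2)^(64/29) ≈ 0.2166; Cmin,ss = (1095/55)·f/(1−f) ≈ 5.505 μg/mL.
Difference ≈ 5.023 − 5.505 ≈ -0.482 μg/mL.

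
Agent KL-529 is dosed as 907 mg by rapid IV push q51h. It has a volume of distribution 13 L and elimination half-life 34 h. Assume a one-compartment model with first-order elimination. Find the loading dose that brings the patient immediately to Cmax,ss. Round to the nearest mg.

f = (1/2)^(51/34) ≈ 0.353553; accumulation ratio R = 1/(1−f) ≈ 1.54692.
Loading dose to hit Cmax,ss on first dose: D_load = D_maint·R ≈ 907 × 1.54692 ≈ 1403.06 mg.

1403 mg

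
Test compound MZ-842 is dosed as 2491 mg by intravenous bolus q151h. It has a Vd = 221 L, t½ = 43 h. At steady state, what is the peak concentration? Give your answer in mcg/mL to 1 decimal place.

12.4 mcg/mL

k = ln2/t½ = ln2/43 ≈ 0.016120 h⁻¹; fraction remaining f = e^(−kτ) = e^(−0.016120×151) ≈ 0.0877.
Accumulation ratio R = 1/(1 − f) ≈ 1/0.9123 ≈ 1.0961.
Single-dose peak C₀ = D/Vd = 2491/221 ≈ 11.271 mcg/mL.
Steady-state peak Cmax,ss = C₀·R ≈ 11.271 × 1.0961 ≈ 12.354 mcg/mL.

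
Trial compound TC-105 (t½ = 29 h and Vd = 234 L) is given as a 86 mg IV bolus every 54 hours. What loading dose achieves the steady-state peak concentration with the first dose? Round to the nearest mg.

f = (1/2)^(54/29) ≈ 0.275082; accumulation ratio R = 1/(1−f) ≈ 1.37947.
Loading dose to hit Cmax,ss on first dose: D_load = D_maint·R ≈ 86 × 1.37947 ≈ 118.63 mg.

119 mg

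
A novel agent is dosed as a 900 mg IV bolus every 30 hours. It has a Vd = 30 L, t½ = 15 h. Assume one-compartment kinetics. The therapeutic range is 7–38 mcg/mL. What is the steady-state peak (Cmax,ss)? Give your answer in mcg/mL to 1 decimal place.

The dosing interval is 2 half-lives, so f = 2^(−2) = 0.25.
At steady state, R = 1/(1 − 0.25) = 4/3.
Single-dose peak C₀ = D/Vd = 900/30 = 30 mcg/mL.
Steady-state peak Cmax,ss = C₀·R = 30 × 4/3 ≈ 40.000 mcg/mL.
Peak 40.0 mcg/mL vs MTC 38 mcg/mL: exceeds toxic threshold.

40.0 mcg/mL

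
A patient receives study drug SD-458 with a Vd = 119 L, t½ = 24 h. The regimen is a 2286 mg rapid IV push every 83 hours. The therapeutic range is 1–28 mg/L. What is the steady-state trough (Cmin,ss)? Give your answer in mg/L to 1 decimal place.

1.9 mg/L

Over one 83-h interval, 83/24 ≈ 3.4583 half-lives elapse, leaving f ≈ 0.0910 of each dose.
Single-dose peak C₀ = D/Vd = 2286/119 ≈ 19.210 mg/L.
Steady-state trough Cmin,ss = C₀·f/(1−f) ≈ 19.210 × 0.0910/0.9090 ≈ 1.923 mg/L.
Trough 1.9 mg/L vs MEC 1 mg/L: adequate.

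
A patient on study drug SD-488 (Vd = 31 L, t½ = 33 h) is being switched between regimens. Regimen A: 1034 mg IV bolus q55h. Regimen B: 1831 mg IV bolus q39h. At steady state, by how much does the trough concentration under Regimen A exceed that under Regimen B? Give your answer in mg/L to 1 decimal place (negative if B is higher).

-31.2 mg/L

Regimen A: f = (1/2)^(55/33) ≈ 0.3150; Cmin,ss = (1034/31)·f/(1−f) ≈ 15.338 mg/L.
Regimen B: f = (1/2)^(39/33) ≈ 0.4408; Cmin,ss = (1831/31)·f/(1−f) ≈ 46.559 mg/L.
Difference ≈ 15.338 − 46.559 ≈ -31.221 mg/L.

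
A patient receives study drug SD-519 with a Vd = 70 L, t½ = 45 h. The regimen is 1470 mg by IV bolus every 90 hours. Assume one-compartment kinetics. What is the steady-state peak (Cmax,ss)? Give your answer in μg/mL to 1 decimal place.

τ = 90 h = 2 half-lives, so f = (1/2)^2 = 0.25.
At steady state, R = 1/(1 − 0.25) = 4/3.
Single-dose peak C₀ = D/Vd = 1470/70 = 21 μg/mL.
Steady-state peak Cmax,ss = C₀·R = 21 × 4/3 ≈ 28.000 μg/mL.

28.0 μg/mL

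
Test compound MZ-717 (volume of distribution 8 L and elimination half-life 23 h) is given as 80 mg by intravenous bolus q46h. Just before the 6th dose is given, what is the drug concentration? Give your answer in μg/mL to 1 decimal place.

3.3 μg/mL

f = (1/2)^(τ/t½) = (1/2)^(46/23) ≈ 0.2500.
C₀ = D/Vd = 80/8 ≈ 10.000 μg/mL.
Before the 6th dose, 5 doses have been given. Superposition: Cmin = C₀·(f + f² + … + f^5).
≈ 10.000 × (0.2500 + 0.0625 + 0.0156 + 0.0039 + 0.0010) ≈ 10.000 × 0.3330 ≈ 3.330 μg/mL.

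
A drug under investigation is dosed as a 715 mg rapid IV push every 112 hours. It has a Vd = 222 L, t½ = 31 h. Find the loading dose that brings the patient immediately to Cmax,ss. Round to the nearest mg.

779 mg

f = (1/2)^(112/31) ≈ 0.081735; accumulation ratio R = 1/(1−f) ≈ 1.08901.
Loading dose to hit Cmax,ss on first dose: D_load = D_maint·R ≈ 715 × 1.08901 ≈ 778.64 mg.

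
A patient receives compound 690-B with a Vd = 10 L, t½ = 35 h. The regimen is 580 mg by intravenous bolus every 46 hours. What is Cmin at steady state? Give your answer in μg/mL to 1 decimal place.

k = ln2/t½ = ln2/35 ≈ 0.019804 h⁻¹; fraction remaining f = e^(−kτ) = e^(−0.019804×46) ≈ 0.4021.
Each bolus raises the concentration by D/Vd = 580/10 ≈ 58.000 μg/mL.
Steady-state trough Cmin,ss = C₀·f/(1−f) ≈ 58.000 × 0.4021/0.5979 ≈ 39.006 μg/mL.

39.0 μg/mL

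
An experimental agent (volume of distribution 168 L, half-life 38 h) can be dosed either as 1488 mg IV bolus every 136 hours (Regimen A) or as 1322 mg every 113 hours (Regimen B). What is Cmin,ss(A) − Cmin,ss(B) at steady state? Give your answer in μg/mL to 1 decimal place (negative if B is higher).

-0.3 μg/mL

Regimen A: f = (1/2)^(136/38) ≈ 0.0837; Cmin,ss = (1488/168)·f/(1−f) ≈ 0.809 μg/mL.
Regimen B: f = (1/2)^(113/38) ≈ 0.1273; Cmin,ss = (1322/168)·f/(1−f) ≈ 1.148 μg/mL.
Difference ≈ 0.809 − 1.148 ≈ -0.339 μg/mL.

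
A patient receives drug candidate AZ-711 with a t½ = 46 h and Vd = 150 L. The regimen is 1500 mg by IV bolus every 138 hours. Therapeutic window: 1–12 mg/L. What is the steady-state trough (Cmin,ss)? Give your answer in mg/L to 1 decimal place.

τ = 138 h = 3 half-lives, so f = (1/2)^3 = 0.125.
At steady state, R = 1/(1 − 0.125) = 8/7.
Single-dose peak C₀ = D/Vd = 1500/150 = 10 mg/L.
Steady-state peak Cmax,ss = C₀·R = 10 × 8/7 ≈ 11.429 mg/L.
Steady-state trough Cmin,ss = Cmax,ss·f ≈ 11.429 × 0.125 ≈ 1.429 mg/L.
Trough 1.4 mg/L vs MEC 1 mg/L: adequate.

1.4 mg/L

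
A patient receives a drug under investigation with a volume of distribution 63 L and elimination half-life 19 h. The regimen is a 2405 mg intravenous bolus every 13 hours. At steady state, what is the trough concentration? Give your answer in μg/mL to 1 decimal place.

Over one 13-h interval, 13/19 ≈ 0.68421 half-lives elapse, leaving f ≈ 0.6223 of each dose.
Accumulation ratio R = 1/(1 − f) ≈ 1/0.3777 ≈ 2.6476.
Single-dose peak C₀ = D/Vd = 2405/63 ≈ 38.175 μg/mL.
Steady-state peak Cmax,ss = C₀·R ≈ 38.175 × 2.6476 ≈ 101.072 μg/mL.
One interval later, Cmin,ss = Cmax,ss·e^(−kτ) ≈ 101.072 × 0.6223 ≈ 62.897 μg/mL.

62.9 μg/mL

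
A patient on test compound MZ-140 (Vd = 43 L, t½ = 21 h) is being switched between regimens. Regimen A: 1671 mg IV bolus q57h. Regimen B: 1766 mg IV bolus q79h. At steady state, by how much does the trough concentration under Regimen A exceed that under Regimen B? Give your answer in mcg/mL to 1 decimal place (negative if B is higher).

Regimen A: f = (1/2)^(57/21) ≈ 0.1524; Cmin,ss = (1671/43)·f/(1−f) ≈ 6.987 mcg/mL.
Regimen B: f = (1/2)^(79/21) ≈ 0.0737; Cmin,ss = (1766/43)·f/(1−f) ≈ 3.268 mcg/mL.
Difference ≈ 6.987 − 3.268 ≈ 3.719 mcg/mL.

3.7 mcg/mL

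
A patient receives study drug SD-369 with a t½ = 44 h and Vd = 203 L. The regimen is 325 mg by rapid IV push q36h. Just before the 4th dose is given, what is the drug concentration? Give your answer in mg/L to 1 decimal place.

1.7 mg/L

f = (1/2)^(τ/t½) = (1/2)^(36/44) ≈ 0.5672.
C₀ = D/Vd = 325/203 ≈ 1.601 mg/L.
Before the 4th dose, 3 doses have been given. Superposition: Cmin = C₀·(f + f² + … + f^3).
≈ 1.601 × (0.5672 + 0.3217 + 0.1825) ≈ 1.601 × 1.0714 ≈ 1.715 mg/L.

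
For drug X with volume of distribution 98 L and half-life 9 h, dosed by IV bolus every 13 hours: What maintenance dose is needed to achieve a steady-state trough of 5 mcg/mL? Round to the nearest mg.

τ/t½ = 13/9 ≈ 1.4444, so f = (1/2)^(13/9) ≈ 0.367434.
Cmin,ss = (D/Vd)·f/(1−f), so D = Cmin,ss·Vd·(1−f)/f.
D = 5 × 98 × (1−f)/f ≈ 5 × 98 × 1.72158 ≈ 843.57 mg.

844 mg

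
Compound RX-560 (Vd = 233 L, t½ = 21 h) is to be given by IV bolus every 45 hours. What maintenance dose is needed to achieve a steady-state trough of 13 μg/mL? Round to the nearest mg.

10348 mg

τ/t½ = 45/21 ≈ 2.1429, so f = (1/2)^(45/21) ≈ 0.226431.
Cmin,ss = (D/Vd)·f/(1−f), so D = Cmin,ss·Vd·(1−f)/f.
D = 13 × 233 × (1−f)/f ≈ 13 × 233 × 3.41636 ≈ 10348.15 mg.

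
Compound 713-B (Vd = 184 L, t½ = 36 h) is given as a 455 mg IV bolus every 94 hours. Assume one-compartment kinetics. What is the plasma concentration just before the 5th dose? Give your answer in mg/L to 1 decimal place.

f = (1/2)^(τ/t½) = (1/2)^(94/36) ≈ 0.1637.
C₀ = D/Vd = 455/184 ≈ 2.473 mg/L.
Before the 5th dose, 4 doses have been given. Superposition: Cmin = C₀·(f + f² + … + f^4).
≈ 2.473 × (0.1637 + 0.0268 + 0.0044 + 0.0007) ≈ 2.473 × 0.1956 ≈ 0.484 mg/L.

0.5 mg/L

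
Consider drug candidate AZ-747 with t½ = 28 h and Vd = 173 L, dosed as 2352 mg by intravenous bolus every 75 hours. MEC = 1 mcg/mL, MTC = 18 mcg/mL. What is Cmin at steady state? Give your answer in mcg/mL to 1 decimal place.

τ/t½ = 75/28 ≈ 2.6786, so fraction remaining f = (1/2)^(75/28) ≈ 0.1562.
At steady state, accumulation factor R = 1/(1 − e^(−kτ)) ≈ 1.1851.
Each bolus raises the concentration by D/Vd = 2352/173 ≈ 13.595 mcg/mL.
Steady-state peak Cmax,ss = C₀·R ≈ 13.595 × 1.1851 ≈ 16.111 mcg/mL.
One interval later, Cmin,ss = Cmax,ss·e^(−kτ) ≈ 16.111 × 0.1562 ≈ 2.517 mcg/mL.
Trough 2.5 mcg/mL vs MEC 1 mcg/mL: adequate.

2.5 mcg/mL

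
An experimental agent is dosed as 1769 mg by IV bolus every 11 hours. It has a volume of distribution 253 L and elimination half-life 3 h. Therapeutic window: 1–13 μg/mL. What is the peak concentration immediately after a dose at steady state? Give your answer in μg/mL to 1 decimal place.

7.6 μg/mL

k = ln2/t½ = ln2/3 ≈ 0.231049 h⁻¹; fraction remaining f = e^(−kτ) = e^(−0.231049×11) ≈ 0.0787.
At steady state, accumulation factor R = 1/(1 − e^(−kτ)) ≈ 1.0854.
Single-dose peak C₀ = D/Vd = 1769/253 ≈ 6.992 μg/mL.
Cmax,ss = C₀/(1 − f) ≈ 6.992/0.9213 ≈ 7.589 μg/mL.
Peak 7.6 μg/mL vs MTC 13 μg/mL: below toxic threshold.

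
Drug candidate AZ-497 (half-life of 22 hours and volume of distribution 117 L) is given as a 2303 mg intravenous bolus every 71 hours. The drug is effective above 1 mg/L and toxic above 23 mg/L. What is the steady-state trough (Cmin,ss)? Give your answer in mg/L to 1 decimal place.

2.4 mg/L

τ/t½ = 71/22 ≈ 3.2273, so fraction remaining f = (1/2)^(71/22) ≈ 0.1068.
Single-dose peak C₀ = D/Vd = 2303/117 ≈ 19.684 mg/L.
Steady-state trough Cmin,ss = C₀·f/(1−f) ≈ 19.684 × 0.1068/0.8932 ≈ 2.354 mg/L.
Trough 2.4 mg/L vs MEC 1 mg/L: adequate.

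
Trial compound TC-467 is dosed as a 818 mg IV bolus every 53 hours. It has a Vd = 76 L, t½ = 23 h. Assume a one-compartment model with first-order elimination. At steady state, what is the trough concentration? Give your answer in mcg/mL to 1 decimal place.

Over one 53-h interval, 53/23 ≈ 2.3043 half-lives elapse, leaving f ≈ 0.2025 of each dose.
Each bolus raises the concentration by D/Vd = 818/76 ≈ 10.763 mcg/mL.
Steady-state trough Cmin,ss = C₀·f/(1−f) ≈ 10.763 × 0.2025/0.7975 ≈ 2.733 mcg/mL.

2.7 mcg/mL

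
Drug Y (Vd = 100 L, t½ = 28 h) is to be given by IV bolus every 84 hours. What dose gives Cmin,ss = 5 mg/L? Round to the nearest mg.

3500 mg

τ/t½ = 84/28 ≈ 3, so f = (1/2)^(84/28) ≈ 0.125000.
Cmin,ss = (D/Vd)·f/(1−f), so D = Cmin,ss·Vd·(1−f)/f.
D = 5 × 100 × (1−f)/f ≈ 5 × 100 × 7.00000 ≈ 3500.00 mg.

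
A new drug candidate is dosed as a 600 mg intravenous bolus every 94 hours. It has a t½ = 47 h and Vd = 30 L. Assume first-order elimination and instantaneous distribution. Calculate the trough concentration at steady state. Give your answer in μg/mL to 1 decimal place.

6.7 μg/mL

The dosing interval is 2 half-lives, so f = 2^(−2) = 0.25.
Accumulation ratio R = 1/(1 − f) = 1/0.75 = 4/3.
Single-dose peak C₀ = D/Vd = 600/30 = 20 μg/mL.
Steady-state peak Cmax,ss = C₀·R = 20 × 4/3 ≈ 26.667 μg/mL.
Steady-state trough Cmin,ss = Cmax,ss·f ≈ 26.667 × 0.25 ≈ 6.667 μg/mL.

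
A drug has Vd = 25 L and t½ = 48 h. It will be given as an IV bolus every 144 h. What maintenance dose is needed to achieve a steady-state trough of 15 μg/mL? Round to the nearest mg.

2625 mg

τ/t½ = 144/48 ≈ 3, so f = (1/2)^(144/48) ≈ 0.125000.
Cmin,ss = (D/Vd)·f/(1−f), so D = Cmin,ss·Vd·(1−f)/f.
D = 15 × 25 × (1−f)/f ≈ 15 × 25 × 7.00000 ≈ 2625.00 mg.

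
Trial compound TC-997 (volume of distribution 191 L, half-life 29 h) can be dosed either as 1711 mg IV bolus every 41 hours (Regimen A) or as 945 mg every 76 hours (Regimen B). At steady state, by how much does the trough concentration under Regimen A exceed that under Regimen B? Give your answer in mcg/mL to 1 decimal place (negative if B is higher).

4.4 mcg/mL

Regimen A: f = (1/2)^(41/29) ≈ 0.3753; Cmin,ss = (1711/191)·f/(1−f) ≈ 5.382 mcg/mL.
Regimen B: f = (1/2)^(76/29) ≈ 0.1626; Cmin,ss = (945/191)·f/(1−f) ≈ 0.961 mcg/mL.
Difference ≈ 5.382 − 0.961 ≈ 4.421 mcg/mL.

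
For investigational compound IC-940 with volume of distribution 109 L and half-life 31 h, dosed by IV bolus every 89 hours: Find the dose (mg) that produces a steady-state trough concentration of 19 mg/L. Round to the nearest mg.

13080 mg

τ/t½ = 89/31 ≈ 2.871, so f = (1/2)^(89/31) ≈ 0.136695.
Cmin,ss = (D/Vd)·f/(1−f), so D = Cmin,ss·Vd·(1−f)/f.
D = 19 × 109 × (1−f)/f ≈ 19 × 109 × 6.31556 ≈ 13079.52 mg.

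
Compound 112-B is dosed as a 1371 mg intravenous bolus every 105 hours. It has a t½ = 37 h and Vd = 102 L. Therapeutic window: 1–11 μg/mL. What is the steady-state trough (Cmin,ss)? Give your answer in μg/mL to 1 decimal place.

Over one 105-h interval, 105/37 ≈ 2.8378 half-lives elapse, leaving f ≈ 0.1399 of each dose.
Single-dose peak C₀ = D/Vd = 1371/102 ≈ 13.441 μg/mL.
Steady-state trough Cmin,ss = C₀·f/(1−f) ≈ 13.441 × 0.1399/0.8601 ≈ 2.186 μg/mL.
Trough 2.2 μg/mL vs MEC 1 μg/mL: adequate.

2.2 μg/mL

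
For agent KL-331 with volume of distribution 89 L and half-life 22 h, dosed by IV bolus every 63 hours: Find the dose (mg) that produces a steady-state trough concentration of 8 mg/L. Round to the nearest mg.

4470 mg

τ/t½ = 63/22 ≈ 2.8636, so f = (1/2)^(63/22) ≈ 0.137391.
Cmin,ss = (D/Vd)·f/(1−f), so D = Cmin,ss·Vd·(1−f)/f.
D = 8 × 89 × (1−f)/f ≈ 8 × 89 × 6.27850 ≈ 4470.29 mg.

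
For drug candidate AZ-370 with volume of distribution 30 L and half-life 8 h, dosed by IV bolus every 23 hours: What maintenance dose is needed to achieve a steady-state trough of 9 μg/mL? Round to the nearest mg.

τ/t½ = 23/8 ≈ 2.875, so f = (1/2)^(23/8) ≈ 0.136313.
Cmin,ss = (D/Vd)·f/(1−f), so D = Cmin,ss·Vd·(1−f)/f.
D = 9 × 30 × (1−f)/f ≈ 9 × 30 × 6.33606 ≈ 1710.74 mg.

1711 mg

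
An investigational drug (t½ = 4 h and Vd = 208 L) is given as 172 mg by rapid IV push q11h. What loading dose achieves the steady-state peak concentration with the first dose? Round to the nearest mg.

f = (1/2)^(11/4) ≈ 0.148651; accumulation ratio R = 1/(1−f) ≈ 1.17461.
Loading dose to hit Cmax,ss on first dose: D_load = D_maint·R ≈ 172 × 1.17461 ≈ 202.03 mg.

202 mg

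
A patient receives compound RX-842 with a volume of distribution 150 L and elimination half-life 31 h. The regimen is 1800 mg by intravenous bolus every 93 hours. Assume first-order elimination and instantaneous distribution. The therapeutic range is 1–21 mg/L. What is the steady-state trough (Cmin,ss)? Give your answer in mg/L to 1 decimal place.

The dosing interval is 3 half-lives, so f = 2^(−3) = 0.125.
Accumulation ratio R = 1/(1 − f) = 1/0.875 = 8/7.
Single-dose peak C₀ = D/Vd = 1800/150 = 12 mg/L.
Steady-state peak Cmax,ss = C₀·R = 12 × 8/7 ≈ 13.714 mg/L.
Steady-state trough Cmin,ss = Cmax,ss·f ≈ 13.714 × 0.125 ≈ 1.714 mg/L.
Trough 1.7 mg/L vs MEC 1 mg/L: adequate.

1.7 mg/L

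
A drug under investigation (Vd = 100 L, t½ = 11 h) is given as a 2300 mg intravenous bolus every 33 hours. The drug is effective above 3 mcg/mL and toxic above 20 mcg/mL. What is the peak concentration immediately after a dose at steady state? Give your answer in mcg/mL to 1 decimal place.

τ = 33 h = 3 half-lives, so f = (1/2)^3 = 0.125.
At steady state, R = 1/(1 − 0.125) = 8/7.
Single-dose peak C₀ = D/Vd = 2300/100 = 23 mcg/mL.
Steady-state peak Cmax,ss = C₀·R = 23 × 8/7 ≈ 26.286 mcg/mL.
Peak 26.3 mcg/mL vs MTC 20 mcg/mL: exceeds toxic threshold.

26.3 mcg/mL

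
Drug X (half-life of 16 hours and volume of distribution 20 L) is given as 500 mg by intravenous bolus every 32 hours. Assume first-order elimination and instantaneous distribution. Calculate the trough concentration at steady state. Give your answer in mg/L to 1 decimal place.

τ = 32 h = 2 half-lives, so f = (1/2)^2 = 0.25.
Accumulation ratio R = 1/(1 − f) = 1/0.75 = 4/3.
Single-dose peak C₀ = D/Vd = 500/20 = 25 mg/L.
Steady-state peak Cmax,ss = C₀·R = 25 × 4/3 ≈ 33.333 mg/L.
Steady-state trough Cmin,ss = Cmax,ss·f ≈ 33.333 × 0.25 ≈ 8.333 mg/L.

8.3 mg/L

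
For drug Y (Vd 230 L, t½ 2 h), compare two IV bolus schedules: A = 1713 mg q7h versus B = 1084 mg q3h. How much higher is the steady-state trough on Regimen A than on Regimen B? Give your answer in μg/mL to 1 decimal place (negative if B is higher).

-1.9 μg/mL

Regimen A: f = (1/2)^(7/2) ≈ 0.0884; Cmin,ss = (1713/230)·f/(1−f) ≈ 0.722 μg/mL.
Regimen B: f = (1/2)^(3/2) ≈ 0.3536; Cmin,ss = (1084/230)·f/(1−f) ≈ 2.578 μg/mL.
Difference ≈ 0.722 − 2.578 ≈ -1.856 μg/mL.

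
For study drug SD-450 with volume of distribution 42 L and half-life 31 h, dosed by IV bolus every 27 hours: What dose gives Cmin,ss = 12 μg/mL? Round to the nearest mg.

418 mg

τ/t½ = 27/31 ≈ 0.87097, so f = (1/2)^(27/31) ≈ 0.546780.
Cmin,ss = (D/Vd)·f/(1−f), so D = Cmin,ss·Vd·(1−f)/f.
D = 12 × 42 × (1−f)/f ≈ 12 × 42 × 0.82889 ≈ 417.76 mg.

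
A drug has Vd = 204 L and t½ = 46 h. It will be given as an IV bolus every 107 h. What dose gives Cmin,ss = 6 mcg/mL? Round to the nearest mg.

τ/t½ = 107/46 ≈ 2.3261, so f = (1/2)^(107/46) ≈ 0.199424.
Cmin,ss = (D/Vd)·f/(1−f), so D = Cmin,ss·Vd·(1−f)/f.
D = 6 × 204 × (1−f)/f ≈ 6 × 204 × 4.01444 ≈ 4913.67 mg.

4914 mg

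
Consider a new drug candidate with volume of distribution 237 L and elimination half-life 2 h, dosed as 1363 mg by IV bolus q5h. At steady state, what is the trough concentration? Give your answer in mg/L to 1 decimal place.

1.2 mg/L

τ/t½ = 5/2 ≈ 2.5, so fraction remaining f = (1/2)^(5/2) ≈ 0.1768.
Each bolus raises the concentration by D/Vd = 1363/237 ≈ 5.751 mg/L.
Steady-state trough Cmin,ss = C₀·f/(1−f) ≈ 5.751 × 0.1768/0.8232 ≈ 1.235 mg/L.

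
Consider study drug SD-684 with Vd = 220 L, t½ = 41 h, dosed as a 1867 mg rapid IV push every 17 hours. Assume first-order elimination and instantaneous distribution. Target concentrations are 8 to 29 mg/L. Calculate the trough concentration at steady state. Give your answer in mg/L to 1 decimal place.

25.5 mg/L

k = ln2/t½ = ln2/41 ≈ 0.016906 h⁻¹; fraction remaining f = e^(−kτ) = e^(−0.016906×17) ≈ 0.7502.
Accumulation ratio R = 1/(1 − f) ≈ 1/0.2498 ≈ 4.0032.
Each bolus raises the concentration by D/Vd = 1867/220 ≈ 8.486 mg/L.
Cmax,ss = C₀/(1 − f) ≈ 8.486/0.2498 ≈ 33.971 mg/L.
One interval later, Cmin,ss = Cmax,ss·e^(−kτ) ≈ 33.971 × 0.7502 ≈ 25.485 mg/L.
Trough 25.5 mg/L vs MEC 8 mg/L: adequate.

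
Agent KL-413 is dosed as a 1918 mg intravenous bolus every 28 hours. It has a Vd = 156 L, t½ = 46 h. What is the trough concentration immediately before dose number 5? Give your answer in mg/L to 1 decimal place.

19.1 mg/L

f = (1/2)^(τ/t½) = (1/2)^(28/46) ≈ 0.6558.
C₀ = D/Vd = 1918/156 ≈ 12.295 mg/L.
Before the 5th dose, 4 doses have been given. Superposition: Cmin = C₀·(f + f² + … + f^4).
≈ 12.295 × (0.6558 + 0.4301 + 0.2820 + 0.1850) ≈ 12.295 × 1.5529 ≈ 19.093 mg/L.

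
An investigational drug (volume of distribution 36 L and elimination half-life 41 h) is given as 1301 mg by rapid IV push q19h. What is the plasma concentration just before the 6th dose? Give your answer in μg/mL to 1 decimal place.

76.3 μg/mL

f = (1/2)^(τ/t½) = (1/2)^(19/41) ≈ 0.7253.
C₀ = D/Vd = 1301/36 ≈ 36.139 μg/mL.
Before the 6th dose, 5 doses have been given. Superposition: Cmin = C₀·(f + f² + … + f^5).
≈ 36.139 × (0.7253 + 0.5261 + 0.3816 + 0.2767 + 0.2007) ≈ 36.139 × 2.1104 ≈ 76.268 μg/mL.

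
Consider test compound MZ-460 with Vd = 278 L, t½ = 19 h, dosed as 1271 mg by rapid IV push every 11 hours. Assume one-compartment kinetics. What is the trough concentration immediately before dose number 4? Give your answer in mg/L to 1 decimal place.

f = (1/2)^(τ/t½) = (1/2)^(11/19) ≈ 0.6695.
C₀ = D/Vd = 1271/278 ≈ 4.572 mg/L.
Before the 4th dose, 3 doses have been given. Superposition: Cmin = C₀·(f + f² + … + f^3).
≈ 4.572 × (0.6695 + 0.4482 + 0.3001) ≈ 4.572 × 1.4178 ≈ 6.482 mg/L.

6.5 mg/L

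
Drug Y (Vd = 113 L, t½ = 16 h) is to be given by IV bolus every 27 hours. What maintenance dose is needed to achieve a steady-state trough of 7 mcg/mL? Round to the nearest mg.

1757 mg

τ/t½ = 27/16 ≈ 1.6875, so f = (1/2)^(27/16) ≈ 0.310464.
Cmin,ss = (D/Vd)·f/(1−f), so D = Cmin,ss·Vd·(1−f)/f.
D = 7 × 113 × (1−f)/f ≈ 7 × 113 × 2.22099 ≈ 1756.80 mg.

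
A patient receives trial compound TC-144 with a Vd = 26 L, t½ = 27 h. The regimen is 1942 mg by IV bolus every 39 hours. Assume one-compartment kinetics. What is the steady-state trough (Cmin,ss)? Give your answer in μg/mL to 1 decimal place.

Over one 39-h interval, 39/27 ≈ 1.4444 half-lives elapse, leaving f ≈ 0.3674 of each dose.
Single-dose peak C₀ = D/Vd = 1942/26 ≈ 74.692 μg/mL.
Steady-state trough Cmin,ss = C₀·f/(1−f) ≈ 74.692 × 0.3674/0.6326 ≈ 43.379 μg/mL.

43.4 μg/mL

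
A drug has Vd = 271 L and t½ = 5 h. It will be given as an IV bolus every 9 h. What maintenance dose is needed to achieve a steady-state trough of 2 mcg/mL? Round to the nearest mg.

1345 mg

τ/t½ = 9/5 ≈ 1.8, so f = (1/2)^(9/5) ≈ 0.287175.
Cmin,ss = (D/Vd)·f/(1−f), so D = Cmin,ss·Vd·(1−f)/f.
D = 2 × 271 × (1−f)/f ≈ 2 × 271 × 2.48220 ≈ 1345.35 mg.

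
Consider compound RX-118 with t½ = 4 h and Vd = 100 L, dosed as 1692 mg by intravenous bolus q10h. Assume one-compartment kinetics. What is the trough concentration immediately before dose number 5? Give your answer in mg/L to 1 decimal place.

f = (1/2)^(τ/t½) = (1/2)^(10/4) ≈ 0.1768.
C₀ = D/Vd = 1692/100 ≈ 16.920 mg/L.
Before the 5th dose, 4 doses have been given. Superposition: Cmin = C₀·(f + f² + … + f^4).
≈ 16.920 × (0.1768 + 0.0313 + 0.0055 + 0.0010) ≈ 16.920 × 0.2146 ≈ 3.631 mg/L.

3.6 mg/L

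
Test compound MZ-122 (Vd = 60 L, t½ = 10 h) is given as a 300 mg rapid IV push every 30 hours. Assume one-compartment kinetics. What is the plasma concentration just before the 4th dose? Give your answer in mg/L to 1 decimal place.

0.7 mg/L

f = (1/2)^(τ/t½) = (1/2)^(30/10) ≈ 0.1250.
C₀ = D/Vd = 300/60 ≈ 5.000 mg/L.
Before the 4th dose, 3 doses have been given. Superposition: Cmin = C₀·(f + f² + … + f^3).
≈ 5.000 × (0.1250 + 0.0156 + 0.0020) ≈ 5.000 × 0.1426 ≈ 0.713 mg/L.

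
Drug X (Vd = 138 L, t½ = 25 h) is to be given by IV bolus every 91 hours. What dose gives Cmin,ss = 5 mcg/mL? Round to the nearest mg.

7912 mg

τ/t½ = 91/25 ≈ 3.64, so f = (1/2)^(91/25) ≈ 0.080214.
Cmin,ss = (D/Vd)·f/(1−f), so D = Cmin,ss·Vd·(1−f)/f.
D = 5 × 138 × (1−f)/f ≈ 5 × 138 × 11.46665 ≈ 7911.99 mg.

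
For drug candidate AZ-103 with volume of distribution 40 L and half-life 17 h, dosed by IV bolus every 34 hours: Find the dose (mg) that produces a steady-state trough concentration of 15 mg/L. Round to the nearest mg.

1800 mg

τ/t½ = 34/17 ≈ 2, so f = (1/2)^(34/17) ≈ 0.250000.
Cmin,ss = (D/Vd)·f/(1−f), so D = Cmin,ss·Vd·(1−f)/f.
D = 15 × 40 × (1−f)/f ≈ 15 × 40 × 3.00000 ≈ 1800.00 mg.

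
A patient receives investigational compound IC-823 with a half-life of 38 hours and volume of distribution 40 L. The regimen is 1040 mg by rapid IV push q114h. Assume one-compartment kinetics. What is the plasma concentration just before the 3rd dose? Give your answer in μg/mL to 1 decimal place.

f = (1/2)^(τ/t½) = (1/2)^(114/38) ≈ 0.1250.
C₀ = D/Vd = 1040/40 ≈ 26.000 μg/mL.
Before the 3rd dose, 2 doses have been given. Superposition: Cmin = C₀·(f + f²).
≈ 26.000 × (0.1250 + 0.0156) ≈ 26.000 × 0.1406 ≈ 3.656 μg/mL.

3.7 μg/mL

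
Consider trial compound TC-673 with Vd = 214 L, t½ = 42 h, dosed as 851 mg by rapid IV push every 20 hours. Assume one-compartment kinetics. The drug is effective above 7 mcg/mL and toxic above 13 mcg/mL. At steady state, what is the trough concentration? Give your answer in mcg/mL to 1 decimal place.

10.2 mcg/mL

k = ln2/t½ = ln2/42 ≈ 0.016504 h⁻¹; fraction remaining f = e^(−kτ) = e^(−0.016504×20) ≈ 0.7189.
At steady state, accumulation factor R = 1/(1 − e^(−kτ)) ≈ 3.5575.
Single-dose peak C₀ = D/Vd = 851/214 ≈ 3.977 mcg/mL.
Steady-state peak Cmax,ss = C₀·R ≈ 3.977 × 3.5575 ≈ 14.148 mcg/mL.
Steady-state trough Cmin,ss = Cmax,ss·f ≈ 14.148 × 0.7189 ≈ 10.171 mcg/mL.
Trough 10.2 mcg/mL vs MEC 7 mcg/mL: adequate.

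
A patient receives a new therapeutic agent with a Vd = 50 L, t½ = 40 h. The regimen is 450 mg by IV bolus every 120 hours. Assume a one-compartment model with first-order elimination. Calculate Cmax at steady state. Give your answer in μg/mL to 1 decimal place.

10.3 μg/mL

τ = 120 h = 3 half-lives, so f = (1/2)^3 = 0.125.
Accumulation ratio R = 1/(1 − f) = 1/0.875 = 8/7.
Single-dose peak C₀ = D/Vd = 450/50 = 9 μg/mL.
Steady-state peak Cmax,ss = C₀·R = 9 × 8/7 ≈ 10.286 μg/mL.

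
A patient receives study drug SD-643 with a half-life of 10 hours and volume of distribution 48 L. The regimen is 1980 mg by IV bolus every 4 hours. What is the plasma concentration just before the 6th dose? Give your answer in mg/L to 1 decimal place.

f = (1/2)^(τ/t½) = (1/2)^(4/10) ≈ 0.7579.
C₀ = D/Vd = 1980/48 ≈ 41.250 mg/L.
Before the 6th dose, 5 doses have been given. Superposition: Cmin = C₀·(f + f² + … + f^5).
≈ 41.250 × (0.7579 + 0.5744 + 0.4353 + 0.3299 + 0.2501) ≈ 41.250 × 2.3476 ≈ 96.838 mg/L.

96.8 mg/L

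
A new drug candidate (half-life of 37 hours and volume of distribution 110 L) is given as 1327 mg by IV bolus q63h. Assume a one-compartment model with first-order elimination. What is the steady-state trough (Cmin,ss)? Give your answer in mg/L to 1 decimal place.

5.3 mg/L

k = ln2/t½ = ln2/37 ≈ 0.018734 h⁻¹; fraction remaining f = e^(−kτ) = e^(−0.018734×63) ≈ 0.3072.
Single-dose peak C₀ = D/Vd = 1327/110 ≈ 12.064 mg/L.
Steady-state trough Cmin,ss = C₀·f/(1−f) ≈ 12.064 × 0.3072/0.6928 ≈ 5.349 mg/L.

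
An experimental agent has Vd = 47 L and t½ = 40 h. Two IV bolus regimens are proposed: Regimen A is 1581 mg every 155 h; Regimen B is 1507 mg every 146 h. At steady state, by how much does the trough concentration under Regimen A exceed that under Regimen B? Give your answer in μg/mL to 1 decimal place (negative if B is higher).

-0.3 μg/mL

Regimen A: f = (1/2)^(155/40) ≈ 0.0682; Cmin,ss = (1581/47)·f/(1−f) ≈ 2.462 μg/mL.
Regimen B: f = (1/2)^(146/40) ≈ 0.0797; Cmin,ss = (1507/47)·f/(1−f) ≈ 2.777 μg/mL.
Difference ≈ 2.462 − 2.777 ≈ -0.315 μg/mL.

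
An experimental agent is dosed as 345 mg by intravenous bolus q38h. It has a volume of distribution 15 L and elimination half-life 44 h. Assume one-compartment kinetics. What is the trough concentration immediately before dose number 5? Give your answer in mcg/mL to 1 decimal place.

f = (1/2)^(τ/t½) = (1/2)^(38/44) ≈ 0.5496.
C₀ = D/Vd = 345/15 ≈ 23.000 mcg/mL.
Before the 5th dose, 4 doses have been given. Superposition: Cmin = C₀·(f + f² + … + f^4).
≈ 23.000 × (0.5496 + 0.3021 + 0.1660 + 0.0912) ≈ 23.000 × 1.1089 ≈ 25.505 mcg/mL.

25.5 mcg/mL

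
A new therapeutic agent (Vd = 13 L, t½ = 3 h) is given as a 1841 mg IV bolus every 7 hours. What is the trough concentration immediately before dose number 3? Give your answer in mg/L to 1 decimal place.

33.7 mg/L

f = (1/2)^(τ/t½) = (1/2)^(7/3) ≈ 0.1984.
C₀ = D/Vd = 1841/13 ≈ 141.615 mg/L.
Before the 3rd dose, 2 doses have been given. Superposition: Cmin = C₀·(f + f²).
≈ 141.615 × (0.1984 + 0.0394) ≈ 141.615 × 0.2378 ≈ 33.676 mg/L.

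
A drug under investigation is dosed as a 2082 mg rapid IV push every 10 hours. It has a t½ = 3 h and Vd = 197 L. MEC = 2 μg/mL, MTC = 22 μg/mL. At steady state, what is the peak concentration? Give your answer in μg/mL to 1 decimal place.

k = ln2/t½ = ln2/3 ≈ 0.231049 h⁻¹; fraction remaining f = e^(−kτ) = e^(−0.231049×10) ≈ 0.0992.
Accumulation ratio R = 1/(1 − f) ≈ 1/0.9008 ≈ 1.1101.
Each bolus raises the concentration by D/Vd = 2082/197 ≈ 10.569 μg/mL.
Cmax,ss = C₀/(1 − f) ≈ 10.569/0.9008 ≈ 11.733 μg/mL.
Peak 11.7 μg/mL vs MTC 22 μg/mL: below toxic threshold.

11.7 μg/mL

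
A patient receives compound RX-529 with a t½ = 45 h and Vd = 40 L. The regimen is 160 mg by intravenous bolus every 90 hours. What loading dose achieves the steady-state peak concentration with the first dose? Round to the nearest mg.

213 mg

f = (1/2)^(90/45) ≈ 0.250000; accumulation ratio R = 1/(1−f) ≈ 1.33333.
Loading dose to hit Cmax,ss on first dose: D_load = D_maint·R ≈ 160 × 1.33333 ≈ 213.33 mg.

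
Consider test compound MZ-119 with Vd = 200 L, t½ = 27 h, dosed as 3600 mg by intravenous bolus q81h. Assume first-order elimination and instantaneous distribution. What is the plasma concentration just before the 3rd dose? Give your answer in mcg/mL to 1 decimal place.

f = (1/2)^(τ/t½) = (1/2)^(81/27) ≈ 0.1250.
C₀ = D/Vd = 3600/200 ≈ 18.000 mcg/mL.
Before the 3rd dose, 2 doses have been given. Superposition: Cmin = C₀·(f + f²).
≈ 18.000 × (0.1250 + 0.0156) ≈ 18.000 × 0.1406 ≈ 2.531 mcg/mL.

2.5 mcg/mL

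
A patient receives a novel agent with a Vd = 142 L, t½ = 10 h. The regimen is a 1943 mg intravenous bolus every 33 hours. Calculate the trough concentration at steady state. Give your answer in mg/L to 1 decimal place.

k = ln2/t½ = ln2/10 ≈ 0.069315 h⁻¹; fraction remaining f = e^(−kτ) = e^(−0.069315×33) ≈ 0.1015.
Accumulation ratio R = 1/(1 − f) ≈ 1/0.8985 ≈ 1.1130.
Single-dose peak C₀ = D/Vd = 1943/142 ≈ 13.683 mg/L.
Cmax,ss = C₀/(1 − f) ≈ 13.683/0.8985 ≈ 15.229 mg/L.
Steady-state trough Cmin,ss = Cmax,ss·f ≈ 15.229 × 0.1015 ≈ 1.546 mg/L.

1.5 mg/L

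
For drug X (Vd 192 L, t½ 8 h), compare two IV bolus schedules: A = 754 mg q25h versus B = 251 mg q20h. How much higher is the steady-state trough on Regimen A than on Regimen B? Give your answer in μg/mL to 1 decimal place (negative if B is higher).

Regimen A: f = (1/2)^(25/8) ≈ 0.1146; Cmin,ss = (754/192)·f/(1−f) ≈ 0.508 μg/mL.
Regimen B: f = (1/2)^(20/8) ≈ 0.1768; Cmin,ss = (251/192)·f/(1−f) ≈ 0.281 μg/mL.
Difference ≈ 0.508 − 0.281 ≈ 0.227 μg/mL.

0.2 μg/mL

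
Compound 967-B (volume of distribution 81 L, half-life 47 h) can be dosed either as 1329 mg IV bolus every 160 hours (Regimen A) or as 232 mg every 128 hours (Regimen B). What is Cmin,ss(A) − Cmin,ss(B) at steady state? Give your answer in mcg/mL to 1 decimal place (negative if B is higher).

Regimen A: f = (1/2)^(160/47) ≈ 0.0945; Cmin,ss = (1329/81)·f/(1−f) ≈ 1.712 mcg/mL.
Regimen B: f = (1/2)^(128/47) ≈ 0.1514; Cmin,ss = (232/81)·f/(1−f) ≈ 0.511 mcg/mL.
Difference ≈ 1.712 − 0.511 ≈ 1.201 mcg/mL.

1.2 mcg/mL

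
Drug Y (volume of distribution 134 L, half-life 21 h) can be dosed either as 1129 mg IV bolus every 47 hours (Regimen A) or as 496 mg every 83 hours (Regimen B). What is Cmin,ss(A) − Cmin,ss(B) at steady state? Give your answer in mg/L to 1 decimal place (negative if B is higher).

2.0 mg/L

Regimen A: f = (1/2)^(47/21) ≈ 0.2120; Cmin,ss = (1129/134)·f/(1−f) ≈ 2.267 mg/L.
Regimen B: f = (1/2)^(83/21) ≈ 0.0646; Cmin,ss = (496/134)·f/(1−f) ≈ 0.256 mg/L.
Difference ≈ 2.267 − 0.256 ≈ 2.011 mg/L.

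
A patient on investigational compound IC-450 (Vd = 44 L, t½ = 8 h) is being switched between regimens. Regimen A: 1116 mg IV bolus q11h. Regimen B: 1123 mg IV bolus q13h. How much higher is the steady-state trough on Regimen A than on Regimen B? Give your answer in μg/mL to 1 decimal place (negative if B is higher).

Regimen A: f = (1/2)^(11/8) ≈ 0.3856; Cmin,ss = (1116/44)·f/(1−f) ≈ 15.918 μg/mL.
Regimen B: f = (1/2)^(13/8) ≈ 0.3242; Cmin,ss = (1123/44)·f/(1−f) ≈ 12.244 μg/mL.
Difference ≈ 15.918 − 12.244 ≈ 3.674 μg/mL.

3.7 μg/mL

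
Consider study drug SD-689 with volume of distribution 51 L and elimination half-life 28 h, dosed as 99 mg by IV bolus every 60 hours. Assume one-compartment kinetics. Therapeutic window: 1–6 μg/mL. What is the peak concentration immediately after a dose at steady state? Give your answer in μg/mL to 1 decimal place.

2.5 μg/mL

k = ln2/t½ = ln2/28 ≈ 0.024755 h⁻¹; fraction remaining f = e^(−kτ) = e^(−0.024755×60) ≈ 0.2264.
Accumulation ratio R = 1/(1 − f) ≈ 1/0.7736 ≈ 1.2927.
Each bolus raises the concentration by D/Vd = 99/51 ≈ 1.941 μg/mL.
Steady-state peak Cmax,ss = C₀·R ≈ 1.941 × 1.2927 ≈ 2.509 μg/mL.
Peak 2.5 μg/mL vs MTC 6 μg/mL: below toxic threshold.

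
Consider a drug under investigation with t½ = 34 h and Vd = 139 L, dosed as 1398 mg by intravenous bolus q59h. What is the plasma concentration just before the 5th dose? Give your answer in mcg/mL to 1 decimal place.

4.3 mcg/mL

f = (1/2)^(τ/t½) = (1/2)^(59/34) ≈ 0.3003.
C₀ = D/Vd = 1398/139 ≈ 10.058 mcg/mL.
Before the 5th dose, 4 doses have been given. Superposition: Cmin = C₀·(f + f² + … + f^4).
≈ 10.058 × (0.3003 + 0.0902 + 0.0271 + 0.0081) ≈ 10.058 × 0.4257 ≈ 4.282 mcg/mL.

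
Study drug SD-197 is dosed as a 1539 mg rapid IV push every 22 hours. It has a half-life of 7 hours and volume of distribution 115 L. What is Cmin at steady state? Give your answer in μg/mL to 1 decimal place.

τ/t½ = 22/7 ≈ 3.1429, so fraction remaining f = (1/2)^(22/7) ≈ 0.1132.
Accumulation ratio R = 1/(1 − f) ≈ 1/0.8868 ≈ 1.1276.
Each bolus raises the concentration by D/Vd = 1539/115 ≈ 13.383 μg/mL.
Steady-state peak Cmax,ss = C₀·R ≈ 13.383 × 1.1276 ≈ 15.091 μg/mL.
One interval later, Cmin,ss = Cmax,ss·e^(−kτ) ≈ 15.091 × 0.1132 ≈ 1.708 μg/mL.

1.7 μg/mL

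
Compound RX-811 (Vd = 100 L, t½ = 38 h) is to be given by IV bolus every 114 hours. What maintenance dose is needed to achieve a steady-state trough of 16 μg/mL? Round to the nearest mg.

τ/t½ = 114/38 ≈ 3, so f = (1/2)^(114/38) ≈ 0.125000.
Cmin,ss = (D/Vd)·f/(1−f), so D = Cmin,ss·Vd·(1−f)/f.
D = 16 × 100 × (1−f)/f ≈ 16 × 100 × 7.00000 ≈ 11200.00 mg.

11200 mg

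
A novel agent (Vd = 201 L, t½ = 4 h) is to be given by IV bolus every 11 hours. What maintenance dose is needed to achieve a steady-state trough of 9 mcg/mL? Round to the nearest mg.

10360 mg

τ/t½ = 11/4 ≈ 2.75, so f = (1/2)^(11/4) ≈ 0.148651.
Cmin,ss = (D/Vd)·f/(1−f), so D = Cmin,ss·Vd·(1−f)/f.
D = 9 × 201 × (1−f)/f ≈ 9 × 201 × 5.72717 ≈ 10360.45 mg.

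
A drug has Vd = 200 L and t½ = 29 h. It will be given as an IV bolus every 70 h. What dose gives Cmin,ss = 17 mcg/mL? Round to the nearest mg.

14718 mg

τ/t½ = 70/29 ≈ 2.4138, so f = (1/2)^(70/29) ≈ 0.187662.
Cmin,ss = (D/Vd)·f/(1−f), so D = Cmin,ss·Vd·(1−f)/f.
D = 17 × 200 × (1−f)/f ≈ 17 × 200 × 4.32873 ≈ 14717.68 mg.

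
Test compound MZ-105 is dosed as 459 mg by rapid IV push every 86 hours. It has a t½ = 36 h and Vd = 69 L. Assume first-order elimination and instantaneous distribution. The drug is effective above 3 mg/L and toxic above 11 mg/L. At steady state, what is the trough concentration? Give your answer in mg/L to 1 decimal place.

τ/t½ = 86/36 ≈ 2.3889, so fraction remaining f = (1/2)^(86/36) ≈ 0.1909.
Accumulation ratio R = 1/(1 − f) ≈ 1/0.8091 ≈ 1.2359.
Single-dose peak C₀ = D/Vd = 459/69 ≈ 6.652 mg/L.
Cmax,ss = C₀/(1 − f) ≈ 6.652/0.8091 ≈ 8.221 mg/L.
One interval later, Cmin,ss = Cmax,ss·e^(−kτ) ≈ 8.221 × 0.1909 ≈ 1.569 mg/L.
Trough 1.6 mg/L vs MEC 3 mg/L: subtherapeutic.

1.6 mg/L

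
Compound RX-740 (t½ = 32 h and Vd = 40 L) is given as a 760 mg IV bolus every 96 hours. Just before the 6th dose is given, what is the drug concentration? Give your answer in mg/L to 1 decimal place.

f = (1/2)^(τ/t½) = (1/2)^(96/32) ≈ 0.1250.
C₀ = D/Vd = 760/40 ≈ 19.000 mg/L.
Before the 6th dose, 5 doses have been given. Superposition: Cmin = C₀·(f + f² + … + f^5).
≈ 19.000 × (0.1250 + 0.0156 + 0.0020 + 0.0002 + 0.0000) ≈ 19.000 × 0.1428 ≈ 2.713 mg/L.

2.7 mg/L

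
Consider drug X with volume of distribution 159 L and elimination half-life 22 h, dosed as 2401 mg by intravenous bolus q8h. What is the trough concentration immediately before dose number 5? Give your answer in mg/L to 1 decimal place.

f = (1/2)^(τ/t½) = (1/2)^(8/22) ≈ 0.7772.
C₀ = D/Vd = 2401/159 ≈ 15.101 mg/L.
Before the 5th dose, 4 doses have been given. Superposition: Cmin = C₀·(f + f² + … + f^4).
≈ 15.101 × (0.7772 + 0.6040 + 0.4695 + 0.3649) ≈ 15.101 × 2.2156 ≈ 33.458 mg/L.

33.5 mg/L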